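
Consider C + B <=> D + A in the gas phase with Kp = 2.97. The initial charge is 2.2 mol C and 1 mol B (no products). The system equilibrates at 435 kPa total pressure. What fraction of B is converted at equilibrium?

X = 0.830

Let X = conversion of B (basis 1 mol B); extent of reaction ξ = X.
Moles: n_C = 2.2 − X; n_B = 1 − X; n_D = X; n_A = X.
n_T stays at 3.2 (no change in mole number).
Mole fractions y_i = n_i/n_T; Kp = p_D p_A / (p_C p_B) with p_i = y_i·P.
Equating to 2.97 and solving on 0 < X < 1: X = 0.830.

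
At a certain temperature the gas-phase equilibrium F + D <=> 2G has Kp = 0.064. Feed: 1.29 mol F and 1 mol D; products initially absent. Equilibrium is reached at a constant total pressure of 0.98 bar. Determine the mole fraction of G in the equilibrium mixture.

Take 1 mol D as basis and let X be its fractional conversion, so ξ = X.
Species balance: n_F = 1.29 − X; n_D = 1 − X; n_G = 2X.
Total moles n_T = 2.29 (Δν = 0, constant).
y_i = n_i/n_T, p_i = y_i·P. Kp = p_G^2 / (p_F p_D).
Setting this equal to 0.064 and taking the physical root (0 < X < 1) gives X = 0.127.
Then n_G = 0.255, n_T = 2.29, so y_G = 0.111.

y_G = 0.111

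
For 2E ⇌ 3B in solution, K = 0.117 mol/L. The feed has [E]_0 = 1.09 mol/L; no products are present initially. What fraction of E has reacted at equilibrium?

X = 0.259

Let X = conversion of E; extent ξ = 1.09X/2 mol/L.
Concentrations: [E] = 1.09 − 1.09X; [B] = 1.64X.
K = [B]^3 / ([E]^2).
This equals 0.117 at X = 0.259 (the root in 0 < X < 1).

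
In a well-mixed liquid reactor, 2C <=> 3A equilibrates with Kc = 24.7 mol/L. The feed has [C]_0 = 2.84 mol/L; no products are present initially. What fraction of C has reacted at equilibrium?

Let X = conversion of C; extent ξ = 2.84X/2 mol/L.
Concentrations: [C] = 2.84 − 2.84X; [A] = 4.26X.
Kc = [A]^3 / ([C]^2).
Solving Kc = 24.7 for X ∈ (0,1): X = 0.663.

X = 0.663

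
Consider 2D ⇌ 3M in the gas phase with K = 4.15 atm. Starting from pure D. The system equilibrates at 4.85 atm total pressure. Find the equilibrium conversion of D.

X = 0.453

Let X = conversion of D (basis 1 mol D); extent of reaction ξ = 0.5X.
Mole table: n_D = 1 − X; n_M = 1.5X.
n_T = Σnᵢ = 1 + 0.5X.
y_i = n_i/n_T, p_i = y_i·P. K = p_M^3 / (p_D^2).
Substituting and setting equal to 4.15 atm gives a polynomial in X; the root in (0,1) is X = 0.453.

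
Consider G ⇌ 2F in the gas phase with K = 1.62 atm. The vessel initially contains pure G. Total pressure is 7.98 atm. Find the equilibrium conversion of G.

Take 1 mol G as basis and let X be its fractional conversion, so ξ = X.
Moles: n_G = 1 − X; n_F = 2X.
n_T = Σnᵢ = 1 + X.
y_i = n_i/n_T, p_i = y_i·P. K = p_F^2 / (p_G).
Equating to 1.62 atm and solving on 0 < X < 1: X = 0.220.

X = 0.220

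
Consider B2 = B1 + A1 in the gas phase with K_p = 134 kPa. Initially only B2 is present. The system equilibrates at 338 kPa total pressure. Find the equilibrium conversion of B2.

Let X = conversion of B2 (basis 1 mol B2); extent of reaction ξ = X.
Mole table: n_B2 = 1 − X; n_B1 = X; n_A1 = X.
n_T = Σnᵢ = 1 + X.
y_i = n_i/n_T, p_i = y_i·P. K_p = p_B1 p_A1 / (p_B2).
Substituting and setting equal to 134 kPa gives a polynomial in X; the root in (0,1) is X = 0.533.

X = 0.533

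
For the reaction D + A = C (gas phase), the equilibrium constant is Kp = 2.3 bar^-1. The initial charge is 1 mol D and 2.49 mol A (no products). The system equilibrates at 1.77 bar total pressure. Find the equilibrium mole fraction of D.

Let X = conversion of D (basis 1 mol D); extent of reaction ξ = X.
Mole table: n_D = 1 − X; n_A = 2.49 − X; n_C = X.
n_T = Σnᵢ = 3.49 − X.
Mole fractions y_i = n_i/n_T; Kp = p_C / (p_D p_A) with p_i = y_i·P.
Substituting and setting equal to 2.3 bar^-1 gives a polynomial in X; the root in (0,1) is X = 0.722.
Then n_D = 0.278, n_T = 2.77, so y_D = 0.100.

y_D = 0.100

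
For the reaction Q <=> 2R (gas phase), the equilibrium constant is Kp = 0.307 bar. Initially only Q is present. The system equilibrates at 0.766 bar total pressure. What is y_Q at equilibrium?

Take 1 mol Q as basis and let X be its fractional conversion, so ξ = X.
Species balance: n_Q = 1 − X; n_R = 2X.
n_T = Σnᵢ = 1 + X.
y_i = n_i/n_T, p_i = y_i·P. Kp = p_R^2 / (p_Q).
Setting this equal to 0.307 bar and taking the physical root (0 < X < 1) gives X = 0.302.
Then n_Q = 0.698, n_T = 1.3, so y_Q = 0.536.

y_Q = 0.536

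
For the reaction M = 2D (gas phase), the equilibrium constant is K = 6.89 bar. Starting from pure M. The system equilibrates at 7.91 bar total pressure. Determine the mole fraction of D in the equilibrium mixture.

Take 1 mol M as basis and let X be its fractional conversion, so ξ = X.
Species balance: n_M = 1 − X; n_D = 2X.
Total moles n_T = 1 + X.
Mole fractions y_i = n_i/n_T; K = p_D^2 / (p_M) with p_i = y_i·P.
Equating to 6.89 bar and solving on 0 < X < 1: X = 0.423.
Then n_D = 0.846, n_T = 1.42, so y_D = 0.594.

y_D = 0.594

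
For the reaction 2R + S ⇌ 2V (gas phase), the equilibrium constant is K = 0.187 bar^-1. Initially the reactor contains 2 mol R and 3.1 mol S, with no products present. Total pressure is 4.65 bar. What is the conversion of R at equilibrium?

X = 0.414

Let X = conversion of R (basis 2 mol R); extent of reaction ξ = X.
Moles: n_R = 2 − 2X; n_S = 3.1 − X; n_V = 2X.
n_T = Σnᵢ = 5.1 − X.
y_i = n_i/n_T, p_i = y_i·P. K = p_V^2 / (p_R^2 p_S).
Equating to 0.187 bar^-1 and solving on 0 < X < 1: X = 0.414.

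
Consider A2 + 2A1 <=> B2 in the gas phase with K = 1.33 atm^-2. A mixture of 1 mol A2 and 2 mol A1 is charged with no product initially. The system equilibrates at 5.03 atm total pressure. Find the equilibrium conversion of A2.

Take 1 mol A2 as basis and let X be its fractional conversion, so ξ = X.
Mole table: n_A2 = 1 − X; n_A1 = 2 − 2X; n_B2 = X.
Total moles n_T = 3 − 2X.
y_i = n_i/n_T, p_i = y_i·P. K = p_B2 / (p_A2 p_A1^2).
Equating to 1.33 atm^-2 and solving on 0 < X < 1: X = 0.770.

X = 0.770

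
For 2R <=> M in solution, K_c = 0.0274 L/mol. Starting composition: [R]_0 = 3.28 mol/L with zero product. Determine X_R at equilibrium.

X = 0.135

Let X = conversion of R; extent ξ = 3.28X/2 mol/L.
Concentrations: [R] = 3.28 − 3.28X; [M] = 1.64X.
K_c = [M] / ([R]^2).
Solving K_c = 0.0274 for X ∈ (0,1): X = 0.135.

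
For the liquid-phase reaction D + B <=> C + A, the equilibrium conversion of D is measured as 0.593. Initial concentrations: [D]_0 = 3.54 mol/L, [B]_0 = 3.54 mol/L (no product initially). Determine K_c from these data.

K_c = 2.12

Let X = conversion of D.
Concentrations: [D] = 3.54 − 3.54X; [B] = 3.54 − 3.54X; [C] = 3.54X; [A] = 3.54X.
At X = 0.593: [D] = 1.44, [B] = 1.44, [C] = 2.1, [A] = 2.1.
K_c = [C] [A] / ([D] [B]) = 2.12.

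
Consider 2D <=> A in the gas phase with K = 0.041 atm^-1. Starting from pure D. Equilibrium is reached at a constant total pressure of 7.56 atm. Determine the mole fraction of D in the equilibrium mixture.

y_D = 0.801

Basis: 1 mol D initially; let X = conversion of D. Extent ξ = 0.5X.
Species balance: n_D = 1 − X; n_A = 0.5X.
Total moles n_T = 1 − 0.5X.
Mole fractions y_i = n_i/n_T; K = p_A / (p_D^2) with p_i = y_i·P.
Setting this equal to 0.041 atm^-1 and taking the physical root (0 < X < 1) gives X = 0.332.
Then n_D = 0.668, n_T = 0.834, so y_D = 0.801.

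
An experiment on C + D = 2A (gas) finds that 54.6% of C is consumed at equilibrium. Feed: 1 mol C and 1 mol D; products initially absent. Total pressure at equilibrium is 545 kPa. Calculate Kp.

Kp = 5.79

Basis: 1 mol C initially; let X = conversion of C. Extent ξ = X.
Mole table: n_C = 1 − X; n_D = 1 − X; n_A = 2X.
Since Δν = 0, n_T = 2 throughout.
At X = 0.546: n_C = 0.454, n_D = 0.454, n_A = 1.09, n_T = 2.
p_i = (n_i/n_T)·P. Kp = p_A^2 / (p_C p_D) = 5.79.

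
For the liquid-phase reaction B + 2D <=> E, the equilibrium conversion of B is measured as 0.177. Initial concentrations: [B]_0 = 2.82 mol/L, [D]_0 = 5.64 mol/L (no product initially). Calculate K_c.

Let X = conversion of B.
Concentrations: [B] = 2.82 − 2.82X; [D] = 5.64 − 5.64X; [E] = 2.82X.
At X = 0.177: [B] = 2.32, [D] = 4.64, [E] = 0.499.
K_c = [E] / ([B] [D]^2) = 0.00998 (mol/L)^-2.

K_c = 0.00998 (mol/L)^-2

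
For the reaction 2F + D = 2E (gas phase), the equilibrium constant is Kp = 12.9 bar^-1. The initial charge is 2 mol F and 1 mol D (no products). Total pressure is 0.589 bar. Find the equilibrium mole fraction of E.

Basis: 2 mol F initially; let X = conversion of F. Extent ξ = X.
At extent ξ: n_F = 2 − 2X; n_D = 1 − X; n_E = 2X.
Summing: n_T = 3 − X.
y_i = n_i/n_T, p_i = y_i·P. Kp = p_E^2 / (p_F^2 p_D).
Substituting and setting equal to 12.9 bar^-1 gives a polynomial in X; the root in (0,1) is X = 0.543.
Then n_E = 1.09, n_T = 2.46, so y_E = 0.442.

y_E = 0.442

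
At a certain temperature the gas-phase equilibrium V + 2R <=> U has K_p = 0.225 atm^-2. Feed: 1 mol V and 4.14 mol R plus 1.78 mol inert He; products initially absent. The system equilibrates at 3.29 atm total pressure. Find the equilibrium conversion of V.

X = 0.418

Take 1 mol V as basis and let X be its fractional conversion, so ξ = X.
Mole table: n_V = 1 − X; n_R = 4.14 − 2X; n_U = X; n_I = 1.78 (inert).
Summing: n_T = 6.92 − 2X.
y_i = n_i/n_T, p_i = y_i·P. K_p = p_U / (p_V p_R^2).
Substituting and setting equal to 0.225 atm^-2 gives a polynomial in X; the root in (0,1) is X = 0.418.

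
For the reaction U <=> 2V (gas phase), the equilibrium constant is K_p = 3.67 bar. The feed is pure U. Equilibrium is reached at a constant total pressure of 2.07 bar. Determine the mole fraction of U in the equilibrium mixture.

Let X = conversion of U (basis 1 mol U); extent of reaction ξ = X.
At extent ξ: n_U = 1 − X; n_V = 2X.
Total moles n_T = 1 + X.
y_i = n_i/n_T, p_i = y_i·P. K_p = p_V^2 / (p_U).
Setting this equal to 3.67 bar and taking the physical root (0 < X < 1) gives X = 0.554.
Then n_U = 0.446, n_T = 1.55, so y_U = 0.287.

y_U = 0.287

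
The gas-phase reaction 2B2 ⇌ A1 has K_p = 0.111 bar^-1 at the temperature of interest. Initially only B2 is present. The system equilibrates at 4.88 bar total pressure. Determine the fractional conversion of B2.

Let X = conversion of B2 (basis 1 mol B2); extent of reaction ξ = 0.5X.
Moles: n_B2 = 1 − X; n_A1 = 0.5X.
Total moles n_T = 1 − 0.5X.
y_i = n_i/n_T, p_i = y_i·P. K_p = p_A1 / (p_B2^2).
Substituting and setting equal to 0.111 bar^-1 gives a polynomial in X; the root in (0,1) is X = 0.438.

X = 0.438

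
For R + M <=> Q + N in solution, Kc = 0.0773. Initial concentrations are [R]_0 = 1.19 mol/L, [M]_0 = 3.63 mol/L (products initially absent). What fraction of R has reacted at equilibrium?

X = 0.364

Let X = conversion of R; extent ξ = 1.19·X mol/L.
Concentrations: [R] = 1.19 − 1.19X; [M] = 3.63 − 1.19X; [Q] = 1.19X; [N] = 1.19X.
Kc = [Q] [N] / ([R] [M]).
This equals 0.0773 at X = 0.364 (the root in 0 < X < 1).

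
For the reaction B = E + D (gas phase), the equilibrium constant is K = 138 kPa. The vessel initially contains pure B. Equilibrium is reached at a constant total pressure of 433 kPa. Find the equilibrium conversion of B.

X = 0.492

Basis: 1 mol B initially; let X = conversion of B. Extent ξ = X.
Moles: n_B = 1 − X; n_E = X; n_D = X.
Total moles n_T = 1 + X.
y_i = n_i/n_T, p_i = y_i·P. K = p_E p_D / (p_B).
This yields a degree-2 equation in X; solving on (0,1), X = 0.492.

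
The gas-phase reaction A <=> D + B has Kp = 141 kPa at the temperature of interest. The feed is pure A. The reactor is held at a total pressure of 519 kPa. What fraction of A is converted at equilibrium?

Let X = conversion of A (basis 1 mol A); extent of reaction ξ = X.
At extent ξ: n_A = 1 − X; n_D = X; n_B = X.
Total moles n_T = 1 + X.
With p_i = (n_i/n_T)P, Kp = p_D p_B / (p_A).
This yields a degree-2 equation in X; solving on (0,1), X = 0.462.

X = 0.462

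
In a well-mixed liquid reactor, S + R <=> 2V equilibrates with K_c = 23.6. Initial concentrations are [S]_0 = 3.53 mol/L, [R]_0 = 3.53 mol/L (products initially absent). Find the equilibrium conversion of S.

X = 0.708

Let X = conversion of S; extent ξ = 3.53·X mol/L.
Concentrations: [S] = 3.53 − 3.53X; [R] = 3.53 − 3.53X; [V] = 7.06X.
K_c = [V]^2 / ([S] [R]).
Setting equal to 23.6 and solving for X on (0,1) gives X = 0.708.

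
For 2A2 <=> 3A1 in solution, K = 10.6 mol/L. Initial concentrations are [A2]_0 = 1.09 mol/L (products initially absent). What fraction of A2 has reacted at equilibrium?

X = 0.674

Let X = conversion of A2; extent ξ = 1.09X/2 mol/L.
Concentrations: [A2] = 1.09 − 1.09X; [A1] = 1.64X.
K = [A1]^3 / ([A2]^2).
Setting equal to 10.6 and solving for X on (0,1) gives X = 0.674.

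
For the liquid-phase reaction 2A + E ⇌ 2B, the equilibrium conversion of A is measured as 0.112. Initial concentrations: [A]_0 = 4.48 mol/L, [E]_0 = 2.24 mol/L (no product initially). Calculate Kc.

Kc = 0.008 L/mol

Let X = conversion of A.
Concentrations: [A] = 4.48 − 4.48X; [E] = 2.24 − 2.24X; [B] = 4.48X.
At X = 0.112: [A] = 3.98, [E] = 1.99, [B] = 0.502.
Kc = [B]^2 / ([A]^2 [E]) = 0.008 L/mol.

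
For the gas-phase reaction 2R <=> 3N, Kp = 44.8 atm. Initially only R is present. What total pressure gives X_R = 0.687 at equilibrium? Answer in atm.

Basis: 1 mol R initially; let X = conversion of R. Extent ξ = 0.5X.
Mole table: n_R = 1 − X; n_N = 1.5X.
Total moles n_T = 1 + 0.5X.
Kp = p_N^3 / (p_R^2) with p_i = (n_i/n_T)·P.
At X = 0.687: the mole-fraction product g(X) = Π y_i^ν_i = 8.314. Since Kp = g(X)·P^{1}, P = (Kp/g)^(1/1) = (44.8/8.314)^(1/1) = 5.39 atm.

P = 5.39 atm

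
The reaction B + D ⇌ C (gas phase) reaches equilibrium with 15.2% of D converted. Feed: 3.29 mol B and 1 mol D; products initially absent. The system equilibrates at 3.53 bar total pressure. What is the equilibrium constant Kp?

Kp = 0.067 bar^-1

Let X = conversion of D (basis 1 mol D); extent of reaction ξ = X.
Moles: n_B = 3.29 − X; n_D = 1 − X; n_C = X.
n_T = Σnᵢ = 4.29 − X.
At X = 0.152: n_B = 3.14, n_D = 0.848, n_C = 0.152, n_T = 4.14.
p_i = (n_i/n_T)·P. Kp = p_C / (p_B p_D) = 0.067 bar^-1.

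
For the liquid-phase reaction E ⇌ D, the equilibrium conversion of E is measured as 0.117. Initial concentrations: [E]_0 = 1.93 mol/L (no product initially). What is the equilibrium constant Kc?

Let X = conversion of E.
Concentrations: [E] = 1.93 − 1.93X; [D] = 1.93X.
At X = 0.117: [E] = 1.7, [D] = 0.226.
Kc = [D] / ([E]) = 0.133.

Kc = 0.133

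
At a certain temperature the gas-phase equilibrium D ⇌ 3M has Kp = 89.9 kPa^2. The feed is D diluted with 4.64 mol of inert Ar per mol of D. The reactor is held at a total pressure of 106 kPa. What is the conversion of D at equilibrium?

Let X = conversion of D (basis 1 mol D); extent of reaction ξ = X.
Species balance: n_D = 1 − X; n_M = 3X; n_I = 4.64 (inert).
Total moles n_T = 5.64 + 2X.
Mole fractions y_i = n_i/n_T; Kp = p_M^3 / (p_D) with p_i = y_i·P.
This yields a degree-3 equation in X; solving on (0,1), X = 0.205.

X = 0.205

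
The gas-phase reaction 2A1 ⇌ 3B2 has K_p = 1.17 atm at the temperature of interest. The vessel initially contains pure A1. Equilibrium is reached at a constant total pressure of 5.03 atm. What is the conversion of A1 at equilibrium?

X = 0.330

Let X = conversion of A1 (basis 1 mol A1); extent of reaction ξ = 0.5X.
Mole table: n_A1 = 1 − X; n_B2 = 1.5X.
Summing: n_T = 1 + 0.5X.
y_i = n_i/n_T, p_i = y_i·P. K_p = p_B2^3 / (p_A1^2).
Setting this equal to 1.17 atm and taking the physical root (0 < X < 1) gives X = 0.330.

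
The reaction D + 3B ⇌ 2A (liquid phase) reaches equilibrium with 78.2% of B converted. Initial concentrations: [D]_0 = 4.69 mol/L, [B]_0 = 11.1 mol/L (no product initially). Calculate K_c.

Let X = conversion of B.
Concentrations: [D] = 4.69 − 3.7X; [B] = 11.1 − 11.1X; [A] = 7.4X.
At X = 0.782: [D] = 1.8, [B] = 2.42, [A] = 5.79.
K_c = [A]^2 / ([D] [B]^3) = 1.32 (mol/L)^-2.

K_c = 1.32 (mol/L)^-2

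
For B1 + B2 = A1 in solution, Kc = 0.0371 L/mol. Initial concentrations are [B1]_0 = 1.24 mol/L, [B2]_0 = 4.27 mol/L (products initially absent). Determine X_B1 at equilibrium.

X = 0.132

Let X = conversion of B1; extent ξ = 1.24·X mol/L.
Concentrations: [B1] = 1.24 − 1.24X; [B2] = 4.27 − 1.24X; [A1] = 1.24X.
Kc = [A1] / ([B1] [B2]).
Equating to 0.0371 L/mol: the physical root is X = 0.132.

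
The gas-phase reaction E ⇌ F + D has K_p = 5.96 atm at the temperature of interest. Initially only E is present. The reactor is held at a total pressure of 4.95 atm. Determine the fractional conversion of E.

Basis: 1 mol E initially; let X = conversion of E. Extent ξ = X.
Species balance: n_E = 1 − X; n_F = X; n_D = X.
Summing: n_T = 1 + X.
Mole fractions y_i = n_i/n_T; K_p = p_F p_D / (p_E) with p_i = y_i·P.
Setting this equal to 5.96 atm and taking the physical root (0 < X < 1) gives X = 0.739.

X = 0.739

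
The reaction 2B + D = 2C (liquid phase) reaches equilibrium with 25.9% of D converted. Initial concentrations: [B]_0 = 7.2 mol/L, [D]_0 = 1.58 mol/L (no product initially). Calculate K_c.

K_c = 0.014 L/mol

Let X = conversion of D.
Concentrations: [B] = 7.2 − 3.16X; [D] = 1.58 − 1.58X; [C] = 3.16X.
At X = 0.259: [B] = 6.38, [D] = 1.17, [C] = 0.818.
K_c = [C]^2 / ([B]^2 [D]) = 0.014 L/mol.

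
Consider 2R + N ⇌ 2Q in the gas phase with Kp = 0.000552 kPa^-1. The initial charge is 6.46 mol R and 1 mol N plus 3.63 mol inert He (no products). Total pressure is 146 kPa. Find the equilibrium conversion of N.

X = 0.227

Let X = conversion of N (basis 1 mol N); extent of reaction ξ = X.
Species balance: n_R = 6.46 − 2X; n_N = 1 − X; n_Q = 2X; n_I = 3.63 (inert).
n_T = Σnᵢ = 11.1 − X.
y_i = n_i/n_T, p_i = y_i·P. Kp = p_Q^2 / (p_R^2 p_N).
Setting this equal to 0.000552 kPa^-1 and taking the physical root (0 < X < 1) gives X = 0.227.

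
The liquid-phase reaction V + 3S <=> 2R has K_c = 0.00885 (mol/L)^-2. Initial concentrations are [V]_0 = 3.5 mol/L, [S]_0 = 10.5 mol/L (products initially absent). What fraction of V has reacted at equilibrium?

Let X = conversion of V; extent ξ = 3.5·X mol/L.
Concentrations: [V] = 3.5 − 3.5X; [S] = 10.5 − 10.5X; [R] = 7X.
K_c = [R]^2 / ([V] [S]^3).
This equals 0.00885 at X = 0.355 (the root in 0 < X < 1).

X = 0.355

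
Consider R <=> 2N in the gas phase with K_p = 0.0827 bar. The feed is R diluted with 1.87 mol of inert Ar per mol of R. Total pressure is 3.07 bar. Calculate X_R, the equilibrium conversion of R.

Basis: 1 mol R initially; let X = conversion of R. Extent ξ = X.
At extent ξ: n_R = 1 − X; n_N = 2X; n_I = 1.87 (inert).
n_T = Σnᵢ = 2.87 + X.
With p_i = (n_i/n_T)P, K_p = p_N^2 / (p_R).
This yields a degree-2 equation in X; solving on (0,1), X = 0.132.

X = 0.132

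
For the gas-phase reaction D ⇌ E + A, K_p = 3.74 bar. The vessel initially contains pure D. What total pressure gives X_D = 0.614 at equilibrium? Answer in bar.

Take 1 mol D as basis and let X be its fractional conversion, so ξ = X.
At extent ξ: n_D = 1 − X; n_E = X; n_A = X.
Total moles n_T = 1 + X.
K_p = p_E p_A / (p_D) with p_i = (n_i/n_T)·P.
At X = 0.614: the mole-fraction product g(X) = Π y_i^ν_i = 0.6051. Since K_p = g(X)·P^{1}, P = (K_p/g)^(1/1) = (3.74/0.6051)^(1/1) = 6.18 bar.

P = 6.18 bar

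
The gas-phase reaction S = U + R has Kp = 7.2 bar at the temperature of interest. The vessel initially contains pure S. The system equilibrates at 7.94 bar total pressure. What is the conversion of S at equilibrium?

X = 0.690

Take 1 mol S as basis and let X be its fractional conversion, so ξ = X.
At extent ξ: n_S = 1 − X; n_U = X; n_R = X.
Summing: n_T = 1 + X.
Mole fractions y_i = n_i/n_T; Kp = p_U p_R / (p_S) with p_i = y_i·P.
This yields a degree-2 equation in X; solving on (0,1), X = 0.690.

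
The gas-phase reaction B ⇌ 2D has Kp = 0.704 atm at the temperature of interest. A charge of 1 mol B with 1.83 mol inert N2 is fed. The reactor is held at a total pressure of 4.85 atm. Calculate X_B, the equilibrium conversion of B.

X = 0.284

Basis: 1 mol B initially; let X = conversion of B. Extent ξ = X.
Mole table: n_B = 1 − X; n_D = 2X; n_I = 1.83 (inert).
n_T = Σnᵢ = 2.83 + X.
y_i = n_i/n_T, p_i = y_i·P. Kp = p_D^2 / (p_B).
This yields a degree-2 equation in X; solving on (0,1), X = 0.284.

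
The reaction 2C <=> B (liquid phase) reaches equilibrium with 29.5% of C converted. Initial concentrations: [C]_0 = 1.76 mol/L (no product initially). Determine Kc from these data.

Kc = 0.169 L/mol

Let X = conversion of C.
Concentrations: [C] = 1.76 − 1.76X; [B] = 0.88X.
At X = 0.295: [C] = 1.24, [B] = 0.26.
Kc = [B] / ([C]^2) = 0.169 L/mol.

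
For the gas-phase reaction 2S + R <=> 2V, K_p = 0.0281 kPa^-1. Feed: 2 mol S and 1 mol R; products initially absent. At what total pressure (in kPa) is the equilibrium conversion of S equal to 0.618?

Basis: 2 mol S initially; let X = conversion of S. Extent ξ = X.
Moles: n_S = 2 − 2X; n_R = 1 − X; n_V = 2X.
n_T = Σnᵢ = 3 − X.
K_p = p_V^2 / (p_S^2 p_R) with p_i = (n_i/n_T)·P.
At X = 0.618: the mole-fraction product g(X) = Π y_i^ν_i = 16.32. Since K_p = g(X)·P^{-1}, P = (g/K_p)^(1/1) = (16.32/0.0281)^(1/1) = 581 kPa.

P = 581 kPa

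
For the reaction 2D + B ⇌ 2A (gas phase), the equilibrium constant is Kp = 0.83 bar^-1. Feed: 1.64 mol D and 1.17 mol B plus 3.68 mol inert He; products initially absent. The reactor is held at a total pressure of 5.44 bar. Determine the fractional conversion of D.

Take 1.64 mol D as basis and let X be its fractional conversion, so ξ = 0.82X.
Mole table: n_D = 1.64 − 1.64X; n_B = 1.17 − 0.82X; n_A = 1.64X; n_I = 3.68 (inert).
Summing: n_T = 6.49 − 0.82X.
With p_i = (n_i/n_T)P, Kp = p_A^2 / (p_D^2 p_B).
Setting this equal to 0.83 bar^-1 and taking the physical root (0 < X < 1) gives X = 0.436.

X = 0.436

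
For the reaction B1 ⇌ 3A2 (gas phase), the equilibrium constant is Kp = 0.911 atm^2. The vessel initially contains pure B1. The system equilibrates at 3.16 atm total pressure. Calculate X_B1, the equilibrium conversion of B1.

X = 0.172

Basis: 1 mol B1 initially; let X = conversion of B1. Extent ξ = X.
Species balance: n_B1 = 1 − X; n_A2 = 3X.
Summing: n_T = 1 + 2X.
y_i = n_i/n_T, p_i = y_i·P. Kp = p_A2^3 / (p_B1).
Equating to 0.911 atm^2 and solving on 0 < X < 1: X = 0.172.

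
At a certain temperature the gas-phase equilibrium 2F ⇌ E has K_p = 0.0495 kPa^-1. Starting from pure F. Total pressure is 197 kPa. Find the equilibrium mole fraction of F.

Let X = conversion of F (basis 1 mol F); extent of reaction ξ = 0.5X.
Moles: n_F = 1 − X; n_E = 0.5X.
n_T = Σnᵢ = 1 − 0.5X.
With p_i = (n_i/n_T)P, K_p = p_E / (p_F^2).
Equating to 0.0495 kPa^-1 and solving on 0 < X < 1: X = 0.842.
Then n_F = 0.158, n_T = 0.579, so y_F = 0.273.

y_F = 0.273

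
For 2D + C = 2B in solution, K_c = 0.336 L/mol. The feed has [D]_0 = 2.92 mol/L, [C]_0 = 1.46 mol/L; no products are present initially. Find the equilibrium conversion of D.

X = 0.359

Let X = conversion of D; extent ξ = 2.92X/2 mol/L.
Concentrations: [D] = 2.92 − 2.92X; [C] = 1.46 − 1.46X; [B] = 2.92X.
K_c = [B]^2 / ([D]^2 [C]).
This equals 0.336 at X = 0.359 (the root in 0 < X < 1).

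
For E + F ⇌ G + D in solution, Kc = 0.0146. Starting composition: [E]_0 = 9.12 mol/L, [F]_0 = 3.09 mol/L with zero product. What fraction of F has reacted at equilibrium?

X = 0.182

Let X = conversion of F; extent ξ = 3.09·X mol/L.
Concentrations: [E] = 9.12 − 3.09X; [F] = 3.09 − 3.09X; [G] = 3.09X; [D] = 3.09X.
Kc = [G] [D] / ([E] [F]).
Equating to 0.0146: the physical root is X = 0.182.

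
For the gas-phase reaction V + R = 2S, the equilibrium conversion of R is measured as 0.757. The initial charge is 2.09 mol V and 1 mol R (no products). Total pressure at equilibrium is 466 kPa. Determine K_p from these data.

Let X = conversion of R (basis 1 mol R); extent of reaction ξ = X.
Species balance: n_V = 2.09 − X; n_R = 1 − X; n_S = 2X.
Since Δν = 0, n_T = 3.09 throughout.
At X = 0.757: n_V = 1.33, n_R = 0.243, n_S = 1.51, n_T = 3.09.
p_i = (n_i/n_T)·P. K_p = p_S^2 / (p_V p_R) = 7.08.

K_p = 7.08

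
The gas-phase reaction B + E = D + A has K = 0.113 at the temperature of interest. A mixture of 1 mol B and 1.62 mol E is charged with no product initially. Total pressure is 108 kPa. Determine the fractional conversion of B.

Take 1 mol B as basis and let X be its fractional conversion, so ξ = X.
Species balance: n_B = 1 − X; n_E = 1.62 − X; n_D = X; n_A = X.
Since Δν = 0, n_T = 2.62 throughout.
y_i = n_i/n_T, p_i = y_i·P. K = p_D p_A / (p_B p_E).
Setting this equal to 0.113 and taking the physical root (0 < X < 1) gives X = 0.317.

X = 0.317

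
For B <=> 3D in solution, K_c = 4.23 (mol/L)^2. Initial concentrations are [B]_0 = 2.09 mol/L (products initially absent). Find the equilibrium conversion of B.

X = 0.294

Let X = conversion of B; extent ξ = 2.09·X mol/L.
Concentrations: [B] = 2.09 − 2.09X; [D] = 6.27X.
K_c = [D]^3 / ([B]).
This equals 4.23 at X = 0.294 (the root in 0 < X < 1).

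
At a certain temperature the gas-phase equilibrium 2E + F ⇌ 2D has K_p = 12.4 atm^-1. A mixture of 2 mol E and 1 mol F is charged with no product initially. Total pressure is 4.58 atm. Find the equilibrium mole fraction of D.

y_D = 0.636

Take 2 mol E as basis and let X be its fractional conversion, so ξ = X.
At extent ξ: n_E = 2 − 2X; n_F = 1 − X; n_D = 2X.
Summing: n_T = 3 − X.
Mole fractions y_i = n_i/n_T; K_p = p_D^2 / (p_E^2 p_F) with p_i = y_i·P.
This yields a degree-3 equation in X; solving on (0,1), X = 0.724.
Then n_D = 1.45, n_T = 2.28, so y_D = 0.636.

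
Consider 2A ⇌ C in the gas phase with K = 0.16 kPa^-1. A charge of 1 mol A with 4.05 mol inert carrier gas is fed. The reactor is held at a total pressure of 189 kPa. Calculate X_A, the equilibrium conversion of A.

Let X = conversion of A (basis 1 mol A); extent of reaction ξ = 0.5X.
Species balance: n_A = 1 − X; n_C = 0.5X; n_I = 4.05 (inert).
Total moles n_T = 5.05 − 0.5X.
Mole fractions y_i = n_i/n_T; K = p_C / (p_A^2) with p_i = y_i·P.
Substituting and setting equal to 0.16 kPa^-1 gives a polynomial in X; the root in (0,1) is X = 0.758.

X = 0.758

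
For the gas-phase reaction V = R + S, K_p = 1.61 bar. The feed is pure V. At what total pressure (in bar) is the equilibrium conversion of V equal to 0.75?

P = 1.25 bar

Basis: 1 mol V initially; let X = conversion of V. Extent ξ = X.
Mole table: n_V = 1 − X; n_R = X; n_S = X.
Summing: n_T = 1 + X.
K_p = p_R p_S / (p_V) with p_i = (n_i/n_T)·P.
At X = 0.75: the mole-fraction product g(X) = Π y_i^ν_i = 1.286. Since K_p = g(X)·P^{1}, P = (K_p/g)^(1/1) = (1.61/1.286)^(1/1) = 1.25 bar.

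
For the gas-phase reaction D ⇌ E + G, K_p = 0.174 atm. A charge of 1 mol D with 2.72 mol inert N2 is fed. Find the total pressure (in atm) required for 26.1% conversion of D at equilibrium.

P = 7.51 atm

Basis: 1 mol D initially; let X = conversion of D. Extent ξ = X.
Moles: n_D = 1 − X; n_E = X; n_G = X; n_I = 2.72 (inert).
Summing: n_T = 3.72 + X.
K_p = p_E p_G / (p_D) with p_i = (n_i/n_T)·P.
At X = 0.261: the mole-fraction product g(X) = Π y_i^ν_i = 0.02315. Since K_p = g(X)·P^{1}, P = (K_p/g)^(1/1) = (0.174/0.02315)^(1/1) = 7.51 atm.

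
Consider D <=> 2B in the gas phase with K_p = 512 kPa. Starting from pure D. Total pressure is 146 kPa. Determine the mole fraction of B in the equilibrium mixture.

y_B = 0.812

Basis: 1 mol D initially; let X = conversion of D. Extent ξ = X.
Moles: n_D = 1 − X; n_B = 2X.
n_T = Σnᵢ = 1 + X.
Mole fractions y_i = n_i/n_T; K_p = p_B^2 / (p_D) with p_i = y_i·P.
Substituting and setting equal to 512 kPa gives a polynomial in X; the root in (0,1) is X = 0.683.
Then n_B = 1.37, n_T = 1.68, so y_B = 0.812.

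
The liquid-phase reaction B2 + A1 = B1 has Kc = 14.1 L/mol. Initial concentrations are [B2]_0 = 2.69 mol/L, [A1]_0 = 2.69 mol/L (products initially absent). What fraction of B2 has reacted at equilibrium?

X = 0.850

Let X = conversion of B2; extent ξ = 2.69·X mol/L.
Concentrations: [B2] = 2.69 − 2.69X; [A1] = 2.69 − 2.69X; [B1] = 2.69X.
Kc = [B1] / ([B2] [A1]).
This equals 14.1 at X = 0.850 (the root in 0 < X < 1).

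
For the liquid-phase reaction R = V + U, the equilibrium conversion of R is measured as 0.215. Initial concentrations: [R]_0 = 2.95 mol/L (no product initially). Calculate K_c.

Let X = conversion of R.
Concentrations: [R] = 2.95 − 2.95X; [V] = 2.95X; [U] = 2.95X.
At X = 0.215: [R] = 2.32, [V] = 0.634, [U] = 0.634.
K_c = [V] [U] / ([R]) = 0.174 mol/L.

K_c = 0.174 mol/L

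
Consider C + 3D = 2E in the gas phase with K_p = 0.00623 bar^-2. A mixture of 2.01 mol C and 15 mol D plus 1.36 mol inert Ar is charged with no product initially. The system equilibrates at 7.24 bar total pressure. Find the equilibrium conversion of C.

X = 0.410

Let X = conversion of C (basis 2.01 mol C); extent of reaction ξ = 2.01X.
At extent ξ: n_C = 2.01 − 2.01X; n_D = 15 − 6.03X; n_E = 4.02X; n_I = 1.36 (inert).
Summing: n_T = 18.4 − 4.02X.
Mole fractions y_i = n_i/n_T; K_p = p_E^2 / (p_C p_D^3) with p_i = y_i·P.
Substituting and setting equal to 0.00623 bar^-2 gives a polynomial in X; the root in (0,1) is X = 0.410.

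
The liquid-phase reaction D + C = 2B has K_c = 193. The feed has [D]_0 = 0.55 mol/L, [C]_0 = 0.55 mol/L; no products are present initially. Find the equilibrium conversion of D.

X = 0.874

Let X = conversion of D; extent ξ = 0.55·X mol/L.
Concentrations: [D] = 0.55 − 0.55X; [C] = 0.55 − 0.55X; [B] = 1.1X.
K_c = [B]^2 / ([D] [C]).
Equating to 193: the physical root is X = 0.874.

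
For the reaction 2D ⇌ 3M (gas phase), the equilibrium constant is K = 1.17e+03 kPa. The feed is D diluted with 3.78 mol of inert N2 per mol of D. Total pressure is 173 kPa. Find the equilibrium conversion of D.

Take 1 mol D as basis and let X be its fractional conversion, so ξ = 0.5X.
Mole table: n_D = 1 − X; n_M = 1.5X; n_I = 3.78 (inert).
Total moles n_T = 4.78 + 0.5X.
Mole fractions y_i = n_i/n_T; K = p_M^3 / (p_D^2) with p_i = y_i·P.
This yields a degree-3 equation in X; solving on (0,1), X = 0.784.

X = 0.784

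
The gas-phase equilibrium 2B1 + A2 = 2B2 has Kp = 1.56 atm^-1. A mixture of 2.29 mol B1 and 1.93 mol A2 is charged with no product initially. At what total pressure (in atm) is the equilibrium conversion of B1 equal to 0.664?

Take 2.29 mol B1 as basis and let X be its fractional conversion, so ξ = 1.15X.
At extent ξ: n_B1 = 2.29 − 2.29X; n_A2 = 1.93 − 1.15X; n_B2 = 2.29X.
n_T = Σnᵢ = 4.22 − 1.15X.
Kp = p_B2^2 / (p_B1^2 p_A2) with p_i = (n_i/n_T)·P.
At X = 0.664: the mole-fraction product g(X) = Π y_i^ν_i = 11.55. Since Kp = g(X)·P^{-1}, P = (g/Kp)^(1/1) = (11.55/1.56)^(1/1) = 7.4 atm.

P = 7.4 atm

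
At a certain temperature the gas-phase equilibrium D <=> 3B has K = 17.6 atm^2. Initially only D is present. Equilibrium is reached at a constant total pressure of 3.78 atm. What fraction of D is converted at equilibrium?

X = 0.449

Let X = conversion of D (basis 1 mol D); extent of reaction ξ = X.
Moles: n_D = 1 − X; n_B = 3X.
n_T = Σnᵢ = 1 + 2X.
Mole fractions y_i = n_i/n_T; K = p_B^3 / (p_D) with p_i = y_i·P.
Setting this equal to 17.6 atm^2 and taking the physical root (0 < X < 1) gives X = 0.449.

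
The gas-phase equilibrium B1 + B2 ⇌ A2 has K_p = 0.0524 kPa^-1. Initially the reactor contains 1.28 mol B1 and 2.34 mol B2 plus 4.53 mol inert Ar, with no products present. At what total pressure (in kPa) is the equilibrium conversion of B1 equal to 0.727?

Take 1.28 mol B1 as basis and let X be its fractional conversion, so ξ = 1.28X.
Mole table: n_B1 = 1.28 − 1.28X; n_B2 = 2.34 − 1.28X; n_A2 = 1.28X; n_I = 4.53 (inert).
Summing: n_T = 8.15 − 1.28X.
K_p = p_A2 / (p_B1 p_B2) with p_i = (n_i/n_T)·P.
At X = 0.727: the mole-fraction product g(X) = Π y_i^ν_i = 13.64. Since K_p = g(X)·P^{-1}, P = (g/K_p)^(1/1) = (13.64/0.0524)^(1/1) = 260 kPa.

P = 260 kPa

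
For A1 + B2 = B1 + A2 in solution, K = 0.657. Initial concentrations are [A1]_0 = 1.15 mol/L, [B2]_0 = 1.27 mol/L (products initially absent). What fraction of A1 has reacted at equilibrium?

Let X = conversion of A1; extent ξ = 1.15·X mol/L.
Concentrations: [A1] = 1.15 − 1.15X; [B2] = 1.27 − 1.15X; [B1] = 1.15X; [A2] = 1.15X.
K = [B1] [A2] / ([A1] [B2]).
This equals 0.657 at X = 0.470 (the root in 0 < X < 1).

X = 0.470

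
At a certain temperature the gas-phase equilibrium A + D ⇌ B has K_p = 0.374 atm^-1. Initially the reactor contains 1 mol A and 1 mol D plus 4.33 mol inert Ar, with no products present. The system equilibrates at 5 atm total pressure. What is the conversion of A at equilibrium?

X = 0.197

Let X = conversion of A (basis 1 mol A); extent of reaction ξ = X.
Moles: n_A = 1 − X; n_D = 1 − X; n_B = X; n_I = 4.33 (inert).
n_T = Σnᵢ = 6.33 − X.
Mole fractions y_i = n_i/n_T; K_p = p_B / (p_A p_D) with p_i = y_i·P.
This yields a degree-2 equation in X; solving on (0,1), X = 0.197.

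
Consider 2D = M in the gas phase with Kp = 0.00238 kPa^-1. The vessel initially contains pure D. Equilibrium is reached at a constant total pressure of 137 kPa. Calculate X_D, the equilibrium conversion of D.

Take 1 mol D as basis and let X be its fractional conversion, so ξ = 0.5X.
At extent ξ: n_D = 1 − X; n_M = 0.5X.
Total moles n_T = 1 − 0.5X.
y_i = n_i/n_T, p_i = y_i·P. Kp = p_M / (p_D^2).
Substituting and setting equal to 0.00238 kPa^-1 gives a polynomial in X; the root in (0,1) is X = 0.341.

X = 0.341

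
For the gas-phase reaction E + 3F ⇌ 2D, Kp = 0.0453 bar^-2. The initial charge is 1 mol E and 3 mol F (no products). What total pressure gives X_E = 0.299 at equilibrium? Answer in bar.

Let X = conversion of E (basis 1 mol E); extent of reaction ξ = X.
Moles: n_E = 1 − X; n_F = 3 − 3X; n_D = 2X.
Summing: n_T = 4 − 2X.
Kp = p_D^2 / (p_E p_F^3) with p_i = (n_i/n_T)·P.
At X = 0.299: the mole-fraction product g(X) = Π y_i^ν_i = 0.6348. Since Kp = g(X)·P^{-2}, P = (g/Kp)^(1/2) = (0.6348/0.0453)^(1/2) = 3.74 bar.

P = 3.74 bar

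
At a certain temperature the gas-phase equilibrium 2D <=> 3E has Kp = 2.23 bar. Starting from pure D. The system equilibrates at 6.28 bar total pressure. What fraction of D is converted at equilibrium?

Take 1 mol D as basis and let X be its fractional conversion, so ξ = 0.5X.
Mole table: n_D = 1 − X; n_E = 1.5X.
Summing: n_T = 1 + 0.5X.
y_i = n_i/n_T, p_i = y_i·P. Kp = p_E^3 / (p_D^2).
Equating to 2.23 bar and solving on 0 < X < 1: X = 0.368.

X = 0.368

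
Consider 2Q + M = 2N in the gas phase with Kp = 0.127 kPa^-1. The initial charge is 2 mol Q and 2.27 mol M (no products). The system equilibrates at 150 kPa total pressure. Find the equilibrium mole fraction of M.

y_M = 0.433

Let X = conversion of Q (basis 2 mol Q); extent of reaction ξ = X.
At extent ξ: n_Q = 2 − 2X; n_M = 2.27 − X; n_N = 2X.
Summing: n_T = 4.27 − X.
y_i = n_i/n_T, p_i = y_i·P. Kp = p_N^2 / (p_Q^2 p_M).
This yields a degree-3 equation in X; solving on (0,1), X = 0.742.
Then n_M = 1.53, n_T = 3.53, so y_M = 0.433.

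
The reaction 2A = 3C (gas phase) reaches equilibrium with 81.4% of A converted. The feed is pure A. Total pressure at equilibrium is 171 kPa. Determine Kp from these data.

Take 1 mol A as basis and let X be its fractional conversion, so ξ = 0.5X.
Mole table: n_A = 1 − X; n_C = 1.5X.
Total moles n_T = 1 + 0.5X.
At X = 0.814: n_A = 0.186, n_C = 1.22, n_T = 1.41.
p_i = (n_i/n_T)·P. Kp = p_C^3 / (p_A^2) = 6.39e+03 kPa.

Kp = 6.39e+03 kPa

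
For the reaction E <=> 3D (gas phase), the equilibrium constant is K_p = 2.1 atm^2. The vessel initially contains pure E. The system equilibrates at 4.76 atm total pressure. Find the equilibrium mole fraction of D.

Basis: 1 mol E initially; let X = conversion of E. Extent ξ = X.
Species balance: n_E = 1 − X; n_D = 3X.
Summing: n_T = 1 + 2X.
y_i = n_i/n_T, p_i = y_i·P. K_p = p_D^3 / (p_E).
Substituting and setting equal to 2.1 atm^2 gives a polynomial in X; the root in (0,1) is X = 0.173.
Then n_D = 0.518, n_T = 1.35, so y_D = 0.385.

y_D = 0.385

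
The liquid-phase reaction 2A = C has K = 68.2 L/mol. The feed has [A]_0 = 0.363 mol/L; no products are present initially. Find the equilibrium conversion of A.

X = 0.868

Let X = conversion of A; extent ξ = 0.363X/2 mol/L.
Concentrations: [A] = 0.363 − 0.363X; [C] = 0.181X.
K = [C] / ([A]^2).
Setting equal to 68.2 and solving for X on (0,1) gives X = 0.868.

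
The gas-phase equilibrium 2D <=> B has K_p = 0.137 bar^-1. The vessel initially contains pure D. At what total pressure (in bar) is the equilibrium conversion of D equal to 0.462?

Basis: 1 mol D initially; let X = conversion of D. Extent ξ = 0.5X.
Species balance: n_D = 1 − X; n_B = 0.5X.
Summing: n_T = 1 − 0.5X.
K_p = p_B / (p_D^2) with p_i = (n_i/n_T)·P.
At X = 0.462: the mole-fraction product g(X) = Π y_i^ν_i = 0.6137. Since K_p = g(X)·P^{-1}, P = (g/K_p)^(1/1) = (0.6137/0.137)^(1/1) = 4.48 bar.

P = 4.48 bar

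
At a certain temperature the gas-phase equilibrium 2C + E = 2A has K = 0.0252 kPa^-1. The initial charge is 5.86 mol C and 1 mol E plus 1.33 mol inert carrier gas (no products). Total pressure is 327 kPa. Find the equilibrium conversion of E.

X = 0.851

Basis: 1 mol E initially; let X = conversion of E. Extent ξ = X.
At extent ξ: n_C = 5.86 − 2X; n_E = 1 − X; n_A = 2X; n_I = 1.33 (inert).
n_T = Σnᵢ = 8.19 − X.
y_i = n_i/n_T, p_i = y_i·P. K = p_A^2 / (p_C^2 p_E).
Setting this equal to 0.0252 kPa^-1 and taking the physical root (0 < X < 1) gives X = 0.851.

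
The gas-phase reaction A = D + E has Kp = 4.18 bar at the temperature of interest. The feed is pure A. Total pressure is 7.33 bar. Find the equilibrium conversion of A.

Basis: 1 mol A initially; let X = conversion of A. Extent ξ = X.
Moles: n_A = 1 − X; n_D = X; n_E = X.
Total moles n_T = 1 + X.
Mole fractions y_i = n_i/n_T; Kp = p_D p_E / (p_A) with p_i = y_i·P.
Equating to 4.18 bar and solving on 0 < X < 1: X = 0.603.

X = 0.603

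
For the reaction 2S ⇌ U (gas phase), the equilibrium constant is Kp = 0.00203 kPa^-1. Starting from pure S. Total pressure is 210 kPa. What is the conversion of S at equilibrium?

Take 1 mol S as basis and let X be its fractional conversion, so ξ = 0.5X.
Mole table: n_S = 1 − X; n_U = 0.5X.
Total moles n_T = 1 − 0.5X.
y_i = n_i/n_T, p_i = y_i·P. Kp = p_U / (p_S^2).
This yields a degree-2 equation in X; solving on (0,1), X = 0.392.

X = 0.392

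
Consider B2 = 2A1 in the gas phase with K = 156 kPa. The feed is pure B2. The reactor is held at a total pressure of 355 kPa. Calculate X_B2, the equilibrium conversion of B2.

X = 0.315

Let X = conversion of B2 (basis 1 mol B2); extent of reaction ξ = X.
Species balance: n_B2 = 1 − X; n_A1 = 2X.
n_T = Σnᵢ = 1 + X.
Mole fractions y_i = n_i/n_T; K = p_A1^2 / (p_B2) with p_i = y_i·P.
Substituting and setting equal to 156 kPa gives a polynomial in X; the root in (0,1) is X = 0.315.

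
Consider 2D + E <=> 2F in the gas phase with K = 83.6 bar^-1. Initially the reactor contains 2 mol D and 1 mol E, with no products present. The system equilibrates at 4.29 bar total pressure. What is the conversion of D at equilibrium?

Let X = conversion of D (basis 2 mol D); extent of reaction ξ = X.
Species balance: n_D = 2 − 2X; n_E = 1 − X; n_F = 2X.
Summing: n_T = 3 − X.
With p_i = (n_i/n_T)P, K = p_F^2 / (p_D^2 p_E).
Setting this equal to 83.6 bar^-1 and taking the physical root (0 < X < 1) gives X = 0.838.

X = 0.838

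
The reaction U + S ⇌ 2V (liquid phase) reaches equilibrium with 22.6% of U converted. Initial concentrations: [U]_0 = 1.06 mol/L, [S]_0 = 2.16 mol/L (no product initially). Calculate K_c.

K_c = 0.146

Let X = conversion of U.
Concentrations: [U] = 1.06 − 1.06X; [S] = 2.16 − 1.06X; [V] = 2.12X.
At X = 0.226: [U] = 0.82, [S] = 1.92, [V] = 0.479.
K_c = [V]^2 / ([U] [S]) = 0.146.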